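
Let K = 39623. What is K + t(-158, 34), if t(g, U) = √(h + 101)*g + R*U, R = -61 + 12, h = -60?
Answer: 37957 - 158*√41 ≈ 36945.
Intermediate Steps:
R = -49
t(g, U) = -49*U + g*√41 (t(g, U) = √(-60 + 101)*g - 49*U = √41*g - 49*U = g*√41 - 49*U = -49*U + g*√41)
K + t(-158, 34) = 39623 + (-49*34 - 158*√41) = 39623 + (-1666 - 158*√41) = 37957 - 158*√41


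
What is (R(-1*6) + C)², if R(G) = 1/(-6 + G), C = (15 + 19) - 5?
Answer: 120409/144 ≈ 836.17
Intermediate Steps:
C = 29 (C = 34 - 5 = 29)
(R(-1*6) + C)² = (1/(-6 - 1*6) + 29)² = (1/(-6 - 6) + 29)² = (1/(-12) + 29)² = (-1/12 + 29)² = (347/12)² = 120409/144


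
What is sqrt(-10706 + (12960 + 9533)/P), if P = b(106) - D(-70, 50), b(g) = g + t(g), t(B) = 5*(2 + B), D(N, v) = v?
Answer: I*sqrt(947384167)/298 ≈ 103.29*I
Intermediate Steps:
t(B) = 10 + 5*B
b(g) = 10 + 6*g (b(g) = g + (10 + 5*g) = 10 + 6*g)
P = 596 (P = (10 + 6*106) - 1*50 = (10 + 636) - 50 = 646 - 50 = 596)
sqrt(-10706 + (12960 + 9533)/P) = sqrt(-10706 + (12960 + 9533)/596) = sqrt(-10706 + 22493*(1/596)) = sqrt(-10706 + 22493/596) = sqrt(-6358283/596) = I*sqrt(947384167)/298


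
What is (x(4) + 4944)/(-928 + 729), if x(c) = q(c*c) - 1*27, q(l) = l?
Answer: -4933/199 ≈ -24.789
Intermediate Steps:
x(c) = -27 + c² (x(c) = c*c - 1*27 = c² - 27 = -27 + c²)
(x(4) + 4944)/(-928 + 729) = ((-27 + 4²) + 4944)/(-928 + 729) = ((-27 + 16) + 4944)/(-199) = (-11 + 4944)*(-1/199) = 4933*(-1/199) = -4933/199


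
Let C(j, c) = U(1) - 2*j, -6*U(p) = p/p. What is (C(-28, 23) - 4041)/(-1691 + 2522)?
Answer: -23911/4986 ≈ -4.7956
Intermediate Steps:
U(p) = -1/6 (U(p) = -p/(6*p) = -1/6*1 = -1/6)
C(j, c) = -1/6 - 2*j
(C(-28, 23) - 4041)/(-1691 + 2522) = ((-1/6 - 2*(-28)) - 4041)/(-1691 + 2522) = ((-1/6 + 56) - 4041)/831 = (335/6 - 4041)*(1/831) = -23911/6*1/831 = -23911/4986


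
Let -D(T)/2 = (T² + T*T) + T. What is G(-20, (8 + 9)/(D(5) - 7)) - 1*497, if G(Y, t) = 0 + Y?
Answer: -517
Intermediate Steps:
D(T) = -4*T² - 2*T (D(T) = -2*((T² + T*T) + T) = -2*((T² + T²) + T) = -2*(2*T² + T) = -2*(T + 2*T²) = -4*T² - 2*T)
G(Y, t) = Y
G(-20, (8 + 9)/(D(5) - 7)) - 1*497 = -20 - 1*497 = -20 - 497 = -517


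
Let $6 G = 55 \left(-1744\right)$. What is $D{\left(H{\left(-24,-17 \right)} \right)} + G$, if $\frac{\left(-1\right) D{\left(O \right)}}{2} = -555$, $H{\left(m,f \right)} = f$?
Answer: $- \frac{44630}{3} \approx -14877.0$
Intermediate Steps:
$D{\left(O \right)} = 1110$ ($D{\left(O \right)} = \left(-2\right) \left(-555\right) = 1110$)
$G = - \frac{47960}{3}$ ($G = \frac{55 \left(-1744\right)}{6} = \frac{1}{6} \left(-95920\right) = - \frac{47960}{3} \approx -15987.0$)
$D{\left(H{\left(-24,-17 \right)} \right)} + G = 1110 - \frac{47960}{3} = - \frac{44630}{3}$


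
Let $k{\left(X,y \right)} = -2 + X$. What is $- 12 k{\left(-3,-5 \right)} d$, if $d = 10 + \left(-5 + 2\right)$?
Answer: $420$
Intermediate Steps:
$d = 7$ ($d = 10 - 3 = 7$)
$- 12 k{\left(-3,-5 \right)} d = - 12 \left(-2 - 3\right) 7 = \left(-12\right) \left(-5\right) 7 = 60 \cdot 7 = 420$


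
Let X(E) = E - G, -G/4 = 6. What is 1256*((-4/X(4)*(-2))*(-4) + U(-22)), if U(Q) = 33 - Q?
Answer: 473512/7 ≈ 67645.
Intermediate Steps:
G = -24 (G = -4*6 = -24)
X(E) = 24 + E (X(E) = E - 1*(-24) = E + 24 = 24 + E)
1256*((-4/X(4)*(-2))*(-4) + U(-22)) = 1256*((-4/(24 + 4)*(-2))*(-4) + (33 - 1*(-22))) = 1256*((-4/28*(-2))*(-4) + (33 + 22)) = 1256*((-4*1/28*(-2))*(-4) + 55) = 1256*(-⅐*(-2)*(-4) + 55) = 1256*((2/7)*(-4) + 55) = 1256*(-8/7 + 55) = 1256*(377/7) = 473512/7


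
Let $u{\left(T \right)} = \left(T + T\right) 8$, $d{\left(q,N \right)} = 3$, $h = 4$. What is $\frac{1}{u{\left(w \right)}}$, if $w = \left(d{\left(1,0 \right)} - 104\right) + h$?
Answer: $- \frac{1}{1552} \approx -0.00064433$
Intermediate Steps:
$w = -97$ ($w = \left(3 - 104\right) + 4 = -101 + 4 = -97$)
$u{\left(T \right)} = 16 T$ ($u{\left(T \right)} = 2 T 8 = 16 T$)
$\frac{1}{u{\left(w \right)}} = \frac{1}{16 \left(-97\right)} = \frac{1}{-1552} = - \frac{1}{1552}$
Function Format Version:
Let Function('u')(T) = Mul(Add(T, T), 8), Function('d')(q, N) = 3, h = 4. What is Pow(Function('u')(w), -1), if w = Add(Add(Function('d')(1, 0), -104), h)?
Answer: Rational(-1, 1552) ≈ -0.00064433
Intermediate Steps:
w = -97 (w = Add(Add(3, -104), 4) = Add(-101, 4) = -97)
Function('u')(T) = Mul(16, T) (Function('u')(T) = Mul(Mul(2, T), 8) = Mul(16, T))
Pow(Function('u')(w), -1) = Pow(Mul(16, -97), -1) = Pow(-1552, -1) = Rational(-1, 1552)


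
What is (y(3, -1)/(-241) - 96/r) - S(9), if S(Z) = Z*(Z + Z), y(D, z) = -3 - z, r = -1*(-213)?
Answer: -2779552/17111 ≈ -162.44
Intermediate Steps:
r = 213
S(Z) = 2*Z² (S(Z) = Z*(2*Z) = 2*Z²)
(y(3, -1)/(-241) - 96/r) - S(9) = ((-3 - 1*(-1))/(-241) - 96/213) - 2*9² = ((-3 + 1)*(-1/241) - 96*1/213) - 2*81 = (-2*(-1/241) - 32/71) - 1*162 = (2/241 - 32/71) - 162 = -7570/17111 - 162 = -2779552/17111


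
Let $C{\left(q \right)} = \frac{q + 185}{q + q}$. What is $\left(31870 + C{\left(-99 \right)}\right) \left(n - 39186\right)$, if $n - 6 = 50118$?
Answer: $\frac{11503447202}{33} \approx 3.4859 \cdot 10^{8}$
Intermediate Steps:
$C{\left(q \right)} = \frac{185 + q}{2 q}$
$n = 50124$ ($n = 6 + 50118 = 50124$)
$\left(31870 + C{\left(-99 \right)}\right) \left(n - 39186\right) = \left(31870 + \frac{185 - 99}{2 \left(-99\right)}\right) \left(50124 - 39186\right) = \left(31870 + \frac{1}{2} \left(- \frac{1}{99}\right) 86\right) 10938 = \left(31870 - \frac{43}{99}\right) 10938 = \frac{3155087}{99} \cdot 10938 = \frac{11503447202}{33}$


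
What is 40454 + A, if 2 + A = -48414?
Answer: -7962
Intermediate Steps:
A = -48416 (A = -2 - 48414 = -48416)
40454 + A = 40454 - 48416 = -7962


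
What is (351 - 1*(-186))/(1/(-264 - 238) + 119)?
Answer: 269574/59737 ≈ 4.5127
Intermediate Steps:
(351 - 1*(-186))/(1/(-264 - 238) + 119) = (351 + 186)/(1/(-502) + 119) = 537/(-1/502 + 119) = 537/(59737/502) = 537*(502/59737) = 269574/59737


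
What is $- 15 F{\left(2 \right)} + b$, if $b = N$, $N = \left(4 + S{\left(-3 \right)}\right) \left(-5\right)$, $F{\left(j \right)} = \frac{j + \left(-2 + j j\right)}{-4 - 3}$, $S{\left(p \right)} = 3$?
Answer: $- \frac{185}{7} \approx -26.429$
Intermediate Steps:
$F{\left(j \right)} = \frac{2}{7} - \frac{j}{7} - \frac{j^{2}}{7}$ ($F{\left(j \right)} = \frac{j + \left(-2 + j^{2}\right)}{-7} = \left(-2 + j + j^{2}\right) \left(- \frac{1}{7}\right) = \frac{2}{7} - \frac{j}{7} - \frac{j^{2}}{7}$)
$N = -35$ ($N = \left(4 + 3\right) \left(-5\right) = 7 \left(-5\right) = -35$)
$b = -35$
$- 15 F{\left(2 \right)} + b = - 15 \left(\frac{2}{7} - \frac{2}{7} - \frac{2^{2}}{7}\right) - 35 = - 15 \left(\frac{2}{7} - \frac{2}{7} - \frac{4}{7}\right) - 35 = \left(-15\right) \left(- \frac{4}{7}\right) - 35 = \frac{60}{7} - 35 = - \frac{185}{7}$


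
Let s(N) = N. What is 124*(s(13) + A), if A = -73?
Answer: -7440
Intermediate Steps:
124*(s(13) + A) = 124*(13 - 73) = 124*(-60) = -7440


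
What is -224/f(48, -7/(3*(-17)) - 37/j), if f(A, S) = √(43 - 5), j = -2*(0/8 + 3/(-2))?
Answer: -112*√38/19 ≈ -36.338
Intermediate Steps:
j = 3 (j = -2*(0*(⅛) + 3*(-½)) = -2*(0 - 3/2) = -2*(-3/2) = 3)
f(A, S) = √38
-224/f(48, -7/(3*(-17)) - 37/j) = -224*√38/38 = -112*√38/19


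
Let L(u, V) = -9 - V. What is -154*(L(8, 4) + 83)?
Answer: -10780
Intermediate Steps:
-154*(L(8, 4) + 83) = -154*((-9 - 1*4) + 83) = -154*((-9 - 4) + 83) = -154*(-13 + 83) = -154*70 = -10780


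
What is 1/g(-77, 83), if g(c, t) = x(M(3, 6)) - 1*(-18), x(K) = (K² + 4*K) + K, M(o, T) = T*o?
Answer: 1/432 ≈ 0.0023148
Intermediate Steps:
x(K) = K² + 5*K
g(c, t) = 432 (g(c, t) = (6*3)*(5 + 6*3) - 1*(-18) = 18*(5 + 18) + 18 = 18*23 + 18 = 414 + 18 = 432)
1/g(-77, 83) = 1/432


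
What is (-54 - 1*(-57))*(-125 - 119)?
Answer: -732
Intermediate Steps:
(-54 - 1*(-57))*(-125 - 119) = (-54 + 57)*(-244) = 3*(-244) = -732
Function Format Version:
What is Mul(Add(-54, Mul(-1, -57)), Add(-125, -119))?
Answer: -732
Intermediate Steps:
Mul(Add(-54, Mul(-1, -57)), Add(-125, -119)) = Mul(Add(-54, 57), -244) = Mul(3, -244) = -732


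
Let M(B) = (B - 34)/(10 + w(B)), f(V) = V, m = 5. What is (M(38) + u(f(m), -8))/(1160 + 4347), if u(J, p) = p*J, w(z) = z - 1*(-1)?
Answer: -1956/269843 ≈ -0.0072487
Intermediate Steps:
w(z) = 1 + z (w(z) = z + 1 = 1 + z)
u(J, p) = J*p
M(B) = (-34 + B)/(11 + B) (M(B) = (B - 34)/(10 + (1 + B)) = (-34 + B)/(11 + B))
(M(38) + u(f(m), -8))/(1160 + 4347) = ((-34 + 38)/(11 + 38) + 5*(-8))/(1160 + 4347) = (4/49 - 40)/5507 = ((1/49)*4 - 40)*(1/5507) = (4/49 - 40)*(1/5507) = -1956/49*1/5507 = -1956/269843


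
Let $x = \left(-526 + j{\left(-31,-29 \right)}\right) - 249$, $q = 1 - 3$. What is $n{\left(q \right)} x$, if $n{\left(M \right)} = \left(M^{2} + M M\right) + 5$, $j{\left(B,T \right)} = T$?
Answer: $-10452$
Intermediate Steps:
$q = -2$ ($q = 1 - 3 = -2$)
$x = -804$ ($x = \left(-526 - 29\right) - 249 = -555 - 249 = -804$)
$n{\left(M \right)} = 5 + 2 M^{2}$ ($n{\left(M \right)} = \left(M^{2} + M^{2}\right) + 5 = 2 M^{2} + 5 = 5 + 2 M^{2}$)
$n{\left(q \right)} x = \left(5 + 2 \left(-2\right)^{2}\right) \left(-804\right) = \left(5 + 2 \cdot 4\right) \left(-804\right) = \left(5 + 8\right) \left(-804\right) = 13 \left(-804\right) = -10452$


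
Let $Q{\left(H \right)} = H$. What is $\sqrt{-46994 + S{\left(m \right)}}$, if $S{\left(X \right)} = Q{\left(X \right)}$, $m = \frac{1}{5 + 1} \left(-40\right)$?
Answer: $\frac{i \sqrt{423006}}{3} \approx 216.8 i$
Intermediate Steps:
$m = - \frac{20}{3}$ ($m = \frac{1}{6} \left(-40\right) = - \frac{20}{3} \approx -6.6667$)
$S{\left(X \right)} = X$
$\sqrt{-46994 + S{\left(m \right)}} = \sqrt{-46994 - \frac{20}{3}} = \sqrt{- \frac{141002}{3}} = \frac{i \sqrt{423006}}{3}$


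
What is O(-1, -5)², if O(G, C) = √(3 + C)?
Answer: -2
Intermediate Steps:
O(-1, -5)² = (√(3 - 5))² = (√(-2))² = (I*√2)² = -2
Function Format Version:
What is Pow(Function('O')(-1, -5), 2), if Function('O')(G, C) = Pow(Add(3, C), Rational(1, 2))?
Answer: -2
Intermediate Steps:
Pow(Function('O')(-1, -5), 2) = Pow(Pow(Add(3, -5), Rational(1, 2)), 2) = Pow(Pow(-2, Rational(1, 2)), 2) = Pow(Mul(I, Pow(2, Rational(1, 2))), 2) = -2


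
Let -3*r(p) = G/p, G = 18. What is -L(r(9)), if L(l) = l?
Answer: ⅔ ≈ 0.66667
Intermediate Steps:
r(p) = -6/p
-L(r(9)) = -(-6)/9 = -1*(-⅔) = ⅔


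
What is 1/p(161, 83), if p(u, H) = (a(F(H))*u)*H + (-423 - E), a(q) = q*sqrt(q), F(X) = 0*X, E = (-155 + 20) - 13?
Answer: -1/275 ≈ -0.0036364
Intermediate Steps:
E = -148 (E = -135 - 13 = -148)
F(X) = 0
a(q) = q**(3/2)
p(u, H) = -275 (p(u, H) = (0**(3/2)*u)*H + (-423 - 1*(-148)) = (0*u)*H + (-423 + 148) = 0*H - 275 = 0 - 275 = -275)
1/p(161, 83) = 1/(-275) = -1/275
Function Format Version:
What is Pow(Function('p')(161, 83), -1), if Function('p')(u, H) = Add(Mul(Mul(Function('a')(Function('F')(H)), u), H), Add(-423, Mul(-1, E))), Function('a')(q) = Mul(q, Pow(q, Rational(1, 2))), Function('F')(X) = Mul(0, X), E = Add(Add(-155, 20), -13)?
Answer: Rational(-1, 275) ≈ -0.0036364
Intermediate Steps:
E = -148 (E = Add(-135, -13) = -148)
Function('F')(X) = 0
Function('a')(q) = Pow(q, Rational(3, 2))
Function('p')(u, H) = -275 (Function('p')(u, H) = Add(Mul(Mul(Pow(0, Rational(3, 2)), u), H), Add(-423, Mul(-1, -148))) = Add(Mul(Mul(0, u), H), Add(-423, 148)) = Add(Mul(0, H), -275) = Add(0, -275) = -275)
Pow(Function('p')(161, 83), -1) = Pow(-275, -1) = Rational(-1, 275)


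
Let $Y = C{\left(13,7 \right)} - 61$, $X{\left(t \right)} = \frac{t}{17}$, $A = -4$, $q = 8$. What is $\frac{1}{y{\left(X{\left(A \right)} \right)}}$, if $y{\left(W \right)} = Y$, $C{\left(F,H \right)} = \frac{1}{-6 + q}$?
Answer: $- \frac{2}{121} \approx -0.016529$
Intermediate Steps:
$X{\left(t \right)} = \frac{t}{17}$ ($X{\left(t \right)} = t \frac{1}{17} = \frac{t}{17}$)
$C{\left(F,H \right)} = \frac{1}{2}$ ($C{\left(F,H \right)} = \frac{1}{-6 + 8} = \frac{1}{2}$)
$Y = - \frac{121}{2}$ ($Y = \frac{1}{2} - 61 = - \frac{121}{2} \approx -60.5$)
$y{\left(W \right)} = - \frac{121}{2}$
$\frac{1}{y{\left(X{\left(A \right)} \right)}} = \frac{1}{- \frac{121}{2}} = - \frac{2}{121}$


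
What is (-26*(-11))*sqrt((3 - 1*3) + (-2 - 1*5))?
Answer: 286*I*sqrt(7) ≈ 756.68*I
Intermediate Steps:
(-26*(-11))*sqrt((3 - 1*3) + (-2 - 1*5)) = 286*sqrt((3 - 3) + (-2 - 5)) = 286*sqrt(0 - 7) = 286*sqrt(-7) = 286*(I*sqrt(7)) = 286*I*sqrt(7)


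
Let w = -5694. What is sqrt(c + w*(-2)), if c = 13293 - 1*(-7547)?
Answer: 2*sqrt(8057) ≈ 179.52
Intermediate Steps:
c = 20840 (c = 13293 + 7547 = 20840)
sqrt(c + w*(-2)) = sqrt(20840 - 5694*(-2)) = sqrt(20840 + 11388) = sqrt(32228) = 2*sqrt(8057)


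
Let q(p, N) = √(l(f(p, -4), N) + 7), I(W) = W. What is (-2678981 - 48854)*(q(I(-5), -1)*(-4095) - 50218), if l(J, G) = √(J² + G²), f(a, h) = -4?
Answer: 136986418030 + 11170484325*√(7 + √17) ≈ 1.7424e+11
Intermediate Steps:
l(J, G) = √(G² + J²)
q(p, N) = √(7 + √(16 + N²)) (q(p, N) = √(√(N² + (-4)²) + 7) = √(√(N² + 16) + 7) = √(√(16 + N²) + 7) = √(7 + √(16 + N²)))
(-2678981 - 48854)*(q(I(-5), -1)*(-4095) - 50218) = (-2678981 - 48854)*(√(7 + √(16 + (-1)²))*(-4095) - 50218) = -2727835*(√(7 + √(16 + 1))*(-4095) - 50218) = -2727835*(√(7 + √17)*(-4095) - 50218) = -2727835*(-4095*√(7 + √17) - 50218) = -2727835*(-50218 - 4095*√(7 + √17)) = 136986418030 + 11170484325*√(7 + √17)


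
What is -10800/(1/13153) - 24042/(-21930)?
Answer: -519201517993/3655 ≈ -1.4205e+8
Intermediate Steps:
-10800/(1/13153) - 24042/(-21930) = -10800/1/13153 - 24042*(-1/21930) = -10800*13153 + 4007/3655 = -142052400 + 4007/3655 = -519201517993/3655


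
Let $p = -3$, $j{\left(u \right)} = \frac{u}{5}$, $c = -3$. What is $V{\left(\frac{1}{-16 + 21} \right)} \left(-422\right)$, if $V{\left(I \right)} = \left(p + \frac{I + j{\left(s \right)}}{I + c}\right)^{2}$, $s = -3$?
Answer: $- \frac{168800}{49} \approx -3444.9$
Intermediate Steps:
$j{\left(u \right)} = \frac{u}{5}$ ($j{\left(u \right)} = u \frac{1}{5} = \frac{u}{5}$)
$V{\left(I \right)} = \left(-3 + \frac{- \frac{3}{5} + I}{-3 + I}\right)^{2}$ ($V{\left(I \right)} = \left(-3 + \frac{I + \frac{1}{5} \left(-3\right)}{I - 3}\right)^{2} = \left(-3 + \frac{I - \frac{3}{5}}{-3 + I}\right)^{2} = \left(-3 + \frac{- \frac{3}{5} + I}{-3 + I}\right)^{2}$)
$V{\left(\frac{1}{-16 + 21} \right)} \left(-422\right) = \frac{4 \left(21 - \frac{5}{-16 + 21}\right)^{2}}{25 \left(-3 + \frac{1}{-16 + 21}\right)^{2}} \left(-422\right) = \frac{4 \left(21 - \frac{5}{5}\right)^{2}}{25 \left(-3 + \frac{1}{5}\right)^{2}} \left(-422\right) = \frac{4 \left(21 - 1\right)^{2}}{25 \left(-3 + \frac{1}{5}\right)^{2}} \left(-422\right) = \frac{4 \left(21 - 1\right)^{2}}{25 \cdot \frac{196}{25}} \left(-422\right) = \frac{4}{25} \cdot \frac{25}{196} \cdot 20^{2} \left(-422\right) = \frac{4}{25} \cdot \frac{25}{196} \cdot 400 \left(-422\right) = \frac{400}{49} \left(-422\right) = - \frac{168800}{49}$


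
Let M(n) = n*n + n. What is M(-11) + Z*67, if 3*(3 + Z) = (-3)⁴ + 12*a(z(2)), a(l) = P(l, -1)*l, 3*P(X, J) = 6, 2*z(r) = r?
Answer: 2254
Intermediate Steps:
z(r) = r/2
P(X, J) = 2 (P(X, J) = (⅓)*6 = 2)
a(l) = 2*l
Z = 32 (Z = -3 + ((-3)⁴ + 12*(2*((½)*2)))/3 = -3 + (81 + 12*(2*1))/3 = -3 + (81 + 12*2)/3 = -3 + (81 + 24)/3 = -3 + (⅓)*105 = -3 + 35 = 32)
M(n) = n + n² (M(n) = n² + n = n + n²)
M(-11) + Z*67 = -11*(1 - 11) + 32*67 = -11*(-10) + 2144 = 110 + 2144 = 2254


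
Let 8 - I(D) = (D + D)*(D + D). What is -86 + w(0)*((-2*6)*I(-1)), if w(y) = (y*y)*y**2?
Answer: -86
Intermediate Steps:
I(D) = 8 - 4*D**2 (I(D) = 8 - (D + D)*(D + D) = 8 - 2*D*2*D = 8 - 4*D**2)
w(y) = y**4 (w(y) = y**2*y**2 = y**4)
-86 + w(0)*((-2*6)*I(-1)) = -86 + 0**4*((-2*6)*(8 - 4*(-1)**2)) = -86 + 0*(-12*(8 - 4*1)) = -86 + 0*(-12*(8 - 4)) = -86 + 0*(-12*4) = -86 + 0*(-48) = -86 + 0 = -86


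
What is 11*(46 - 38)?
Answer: 88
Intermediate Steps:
11*(46 - 38) = 11*8 = 88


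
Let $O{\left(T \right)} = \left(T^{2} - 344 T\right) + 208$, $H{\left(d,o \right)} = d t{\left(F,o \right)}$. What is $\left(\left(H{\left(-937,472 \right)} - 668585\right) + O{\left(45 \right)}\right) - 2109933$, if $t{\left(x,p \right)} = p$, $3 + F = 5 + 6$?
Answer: $-3234029$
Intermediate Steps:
$F = 8$ ($F = -3 + \left(5 + 6\right) = -3 + 11 = 8$)
$H{\left(d,o \right)} = d o$
$O{\left(T \right)} = 208 + T^{2} - 344 T$
$\left(\left(H{\left(-937,472 \right)} - 668585\right) + O{\left(45 \right)}\right) - 2109933 = \left(\left(\left(-937\right) 472 - 668585\right) + \left(208 + 45^{2} - 15480\right)\right) - 2109933 = \left(\left(-442264 - 668585\right) + \left(208 + 2025 - 15480\right)\right) - 2109933 = \left(-1110849 - 13247\right) - 2109933 = -1124096 - 2109933 = -3234029$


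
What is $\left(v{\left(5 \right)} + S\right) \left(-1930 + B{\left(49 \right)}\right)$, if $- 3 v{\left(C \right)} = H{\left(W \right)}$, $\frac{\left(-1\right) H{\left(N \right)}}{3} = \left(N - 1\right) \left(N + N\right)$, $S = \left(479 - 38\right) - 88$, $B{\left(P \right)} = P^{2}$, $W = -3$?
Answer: $177567$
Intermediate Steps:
$S = 353$ ($S = 441 - 88 = 353$)
$H{\left(N \right)} = - 6 N \left(-1 + N\right)$ ($H{\left(N \right)} = - 3 \left(N - 1\right) \left(N + N\right) = - 3 \left(-1 + N\right) 2 N = - 3 \cdot 2 N \left(-1 + N\right) = - 6 N \left(-1 + N\right)$)
$v{\left(C \right)} = 24$ ($v{\left(C \right)} = - \frac{6 \left(-3\right) \left(1 - -3\right)}{3} = - \frac{6 \left(-3\right) \left(1 + 3\right)}{3} = - \frac{6 \left(-3\right) 4}{3} = \left(- \frac{1}{3}\right) \left(-72\right) = 24$)
$\left(v{\left(5 \right)} + S\right) \left(-1930 + B{\left(49 \right)}\right) = \left(24 + 353\right) \left(-1930 + 49^{2}\right) = 377 \left(-1930 + 2401\right) = 377 \cdot 471 = 177567$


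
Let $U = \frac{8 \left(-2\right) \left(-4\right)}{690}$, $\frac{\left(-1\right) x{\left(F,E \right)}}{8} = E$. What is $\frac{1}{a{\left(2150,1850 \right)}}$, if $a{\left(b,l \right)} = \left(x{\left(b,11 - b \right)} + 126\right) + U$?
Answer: $\frac{345}{5947142} \approx 5.8011 \cdot 10^{-5}$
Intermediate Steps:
$x{\left(F,E \right)} = - 8 E$
$U = \frac{32}{345}$ ($U = \left(-16\right) \left(-4\right) \frac{1}{690} = 64 \cdot \frac{1}{690} = \frac{32}{345} \approx 0.092754$)
$a{\left(b,l \right)} = \frac{13142}{345} + 8 b$ ($a{\left(b,l \right)} = \left(- 8 \left(11 - b\right) + 126\right) + \frac{32}{345} = \left(\left(-88 + 8 b\right) + 126\right) + \frac{32}{345} = \left(38 + 8 b\right) + \frac{32}{345} = \frac{13142}{345} + 8 b$)
$\frac{1}{a{\left(2150,1850 \right)}} = \frac{1}{\frac{13142}{345} + 8 \cdot 2150} = \frac{1}{\frac{13142}{345} + 17200} = \frac{1}{\frac{5947142}{345}} = \frac{345}{5947142}$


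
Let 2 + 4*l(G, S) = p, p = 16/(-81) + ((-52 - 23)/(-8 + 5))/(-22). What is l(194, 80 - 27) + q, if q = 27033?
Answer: 192685283/7128 ≈ 27032.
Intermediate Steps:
p = -2377/1782 (p = 16*(-1/81) - 75/(-3)*(-1/22) = -16/81 - 75*(-⅓)*(-1/22) = -16/81 + 25*(-1/22) = -16/81 - 25/22 = -2377/1782 ≈ -1.3339)
l(G, S) = -5941/7128 (l(G, S) = -½ + (¼)*(-2377/1782) = -½ - 2377/7128 = -5941/7128)
l(194, 80 - 27) + q = -5941/7128 + 27033 = 192685283/7128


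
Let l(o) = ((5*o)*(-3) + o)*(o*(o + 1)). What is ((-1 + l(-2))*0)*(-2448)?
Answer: 0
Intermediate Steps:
l(o) = -14*o²*(1 + o) (l(o) = (-15*o + o)*(o*(1 + o)) = (-14*o)*(o*(1 + o)) = -14*o²*(1 + o))
((-1 + l(-2))*0)*(-2448) = ((-1 + 14*(-2)²*(-1 - 1*(-2)))*0)*(-2448) = ((-1 + 14*4*(-1 + 2))*0)*(-2448) = ((-1 + 14*4*1)*0)*(-2448) = ((-1 + 56)*0)*(-2448) = (55*0)*(-2448) = 0*(-2448) = 0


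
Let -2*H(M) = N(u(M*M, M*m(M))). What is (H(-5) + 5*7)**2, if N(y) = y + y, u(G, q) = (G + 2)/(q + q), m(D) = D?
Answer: 2968729/2500 ≈ 1187.5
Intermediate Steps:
u(G, q) = (2 + G)/(2*q) (u(G, q) = (2 + G)/((2*q)) = (2 + G)*(1/(2*q)) = (2 + G)/(2*q))
N(y) = 2*y
H(M) = -(2 + M**2)/(2*M**2) (H(M) = -(2 + M*M)/(2*(M*M)) = -(2 + M**2)/(2*(M**2)) = -(2 + M**2)/(2*M**2))
(H(-5) + 5*7)**2 = ((-1/2 - 1/(-5)**2) + 5*7)**2 = ((-1/2 - 1*1/25) + 35)**2 = ((-1/2 - 1/25) + 35)**2 = (-27/50 + 35)**2 = (1723/50)**2 = 2968729/2500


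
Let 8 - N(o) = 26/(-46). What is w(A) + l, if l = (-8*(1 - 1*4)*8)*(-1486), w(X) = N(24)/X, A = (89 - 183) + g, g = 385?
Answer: -1909593019/6693 ≈ -2.8531e+5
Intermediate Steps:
A = 291 (A = (89 - 183) + 385 = -94 + 385 = 291)
N(o) = 197/23 (N(o) = 8 - 26/(-46) = 8 - 26*(-1)/46 = 8 - 1*(-13/23) = 8 + 13/23 = 197/23)
w(X) = 197/(23*X)
l = -285312 (l = (-8*(1 - 4)*8)*(-1486) = (-8*(-3)*8)*(-1486) = (24*8)*(-1486) = 192*(-1486) = -285312)
w(A) + l = (197/23)/291 - 285312 = (197/23)*(1/291) - 285312 = 197/6693 - 285312 = -1909593019/6693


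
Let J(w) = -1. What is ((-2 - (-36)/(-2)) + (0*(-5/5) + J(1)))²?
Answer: 441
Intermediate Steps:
((-2 - (-36)/(-2)) + (0*(-5/5) + J(1)))² = ((-2 - (-36)/(-2)) + (0*(-5/5) - 1))² = ((-2 - (-36)*(-1)/2) + (0*(-5*⅕) - 1))² = ((-2 - 6*3) + (0*(-1) - 1))² = ((-2 - 18) + (0 - 1))² = (-20 - 1)² = (-21)² = 441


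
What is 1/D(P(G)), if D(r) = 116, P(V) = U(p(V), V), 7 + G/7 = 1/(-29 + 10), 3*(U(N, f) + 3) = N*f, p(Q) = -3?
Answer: 1/116 ≈ 0.0086207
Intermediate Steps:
U(N, f) = -3 + N*f/3 (U(N, f) = -3 + (N*f)/3 = -3 + N*f/3)
G = -938/19 (G = -49 + 7/(-29 + 10) = -49 + 7/(-19) = -49 + 7*(-1/19) = -49 - 7/19 = -938/19 ≈ -49.368)
P(V) = -3 - V (P(V) = -3 + (1/3)*(-3)*V = -3 - V)
1/D(P(G)) = 1/116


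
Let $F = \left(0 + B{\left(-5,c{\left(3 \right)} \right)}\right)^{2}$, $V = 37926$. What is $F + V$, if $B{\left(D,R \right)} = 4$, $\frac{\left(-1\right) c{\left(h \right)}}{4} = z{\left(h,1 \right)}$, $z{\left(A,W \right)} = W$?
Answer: $37942$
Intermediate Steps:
$c{\left(h \right)} = -4$ ($c{\left(h \right)} = \left(-4\right) 1 = -4$)
$F = 16$ ($F = \left(0 + 4\right)^{2} = 4^{2} = 16$)
$F + V = 16 + 37926 = 37942$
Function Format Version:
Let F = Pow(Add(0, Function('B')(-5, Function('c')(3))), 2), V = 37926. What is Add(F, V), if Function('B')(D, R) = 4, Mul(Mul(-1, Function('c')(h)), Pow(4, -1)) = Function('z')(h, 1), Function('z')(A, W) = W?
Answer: 37942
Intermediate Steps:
Function('c')(h) = -4 (Function('c')(h) = Mul(-4, 1) = -4)
F = 16 (F = Pow(Add(0, 4), 2) = Pow(4, 2) = 16)
Add(F, V) = Add(16, 37926) = 37942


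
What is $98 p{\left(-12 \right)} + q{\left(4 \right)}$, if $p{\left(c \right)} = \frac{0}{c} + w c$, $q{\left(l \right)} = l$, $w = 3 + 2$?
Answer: $-5876$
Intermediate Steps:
$w = 5$
$p{\left(c \right)} = 5 c$ ($p{\left(c \right)} = \frac{0}{c} + 5 c = 0 + 5 c = 5 c$)
$98 p{\left(-12 \right)} + q{\left(4 \right)} = 98 \cdot 5 \left(-12\right) + 4 = 98 \left(-60\right) + 4 = -5880 + 4 = -5876$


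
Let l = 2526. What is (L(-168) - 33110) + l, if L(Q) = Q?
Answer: -30752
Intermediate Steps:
(L(-168) - 33110) + l = (-168 - 33110) + 2526 = -33278 + 2526 = -30752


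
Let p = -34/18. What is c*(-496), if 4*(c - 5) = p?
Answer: -20212/9 ≈ -2245.8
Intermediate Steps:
p = -17/9 (p = -34*1/18 = -17/9 ≈ -1.8889)
c = 163/36 (c = 5 + (1/4)*(-17/9) = 5 - 17/36 = 163/36 ≈ 4.5278)
c*(-496) = (163/36)*(-496) = -20212/9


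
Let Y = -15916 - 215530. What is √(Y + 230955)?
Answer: I*√491 ≈ 22.159*I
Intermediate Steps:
Y = -231446
√(Y + 230955) = √(-231446 + 230955) = √(-491) = I*√491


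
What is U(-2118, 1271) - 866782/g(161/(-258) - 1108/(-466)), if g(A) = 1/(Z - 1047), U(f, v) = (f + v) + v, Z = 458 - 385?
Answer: 844246092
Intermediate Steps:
Z = 73
U(f, v) = f + 2*v
g(A) = -1/974 (g(A) = 1/(73 - 1047) = 1/(-974) = -1/974)
U(-2118, 1271) - 866782/g(161/(-258) - 1108/(-466)) = (-2118 + 2*1271) - 866782/(-1/974) = (-2118 + 2542) - 866782*(-974) = 424 - 1*(-844245668) = 424 + 844245668 = 844246092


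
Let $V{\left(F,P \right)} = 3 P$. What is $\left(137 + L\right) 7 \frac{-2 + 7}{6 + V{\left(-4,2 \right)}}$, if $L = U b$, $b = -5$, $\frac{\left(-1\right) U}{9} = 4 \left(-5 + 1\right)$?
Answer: $- \frac{20405}{12} \approx -1700.4$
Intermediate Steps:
$U = 144$ ($U = - 9 \cdot 4 \left(-5 + 1\right) = - 9 \cdot 4 \left(-4\right) = \left(-9\right) \left(-16\right) = 144$)
$L = -720$ ($L = 144 \left(-5\right) = -720$)
$\left(137 + L\right) 7 \frac{-2 + 7}{6 + V{\left(-4,2 \right)}} = \left(137 - 720\right) 7 \frac{-2 + 7}{6 + 3 \cdot 2} = - 583 \cdot 7 \frac{5}{6 + 6} = - 583 \cdot 7 \cdot \frac{5}{12} = \left(-583\right) \frac{35}{12} = - \frac{20405}{12}$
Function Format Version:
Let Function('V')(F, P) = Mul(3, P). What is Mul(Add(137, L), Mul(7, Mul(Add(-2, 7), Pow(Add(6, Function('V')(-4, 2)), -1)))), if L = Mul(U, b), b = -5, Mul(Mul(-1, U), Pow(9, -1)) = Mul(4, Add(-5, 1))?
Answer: Rational(-20405, 12) ≈ -1700.4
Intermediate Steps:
U = 144 (U = Mul(-9, Mul(4, Add(-5, 1))) = Mul(-9, Mul(4, -4)) = Mul(-9, -16) = 144)
L = -720 (L = Mul(144, -5) = -720)
Mul(Add(137, L), Mul(7, Mul(Add(-2, 7), Pow(Add(6, Function('V')(-4, 2)), -1)))) = Mul(Add(137, -720), Mul(7, Mul(Add(-2, 7), Pow(Add(6, Mul(3, 2)), -1)))) = Mul(-583, Mul(7, Mul(5, Pow(Add(6, 6), -1)))) = Mul(-583, Mul(7, Mul(5, Pow(12, -1)))) = Mul(-583, Mul(7, Mul(5, Rational(1, 12)))) = Mul(-583, Mul(7, Rational(5, 12))) = Mul(-583, Rational(35, 12)) = Rational(-20405, 12)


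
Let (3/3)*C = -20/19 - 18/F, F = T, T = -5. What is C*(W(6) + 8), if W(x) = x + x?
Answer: 968/19 ≈ 50.947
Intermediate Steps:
F = -5
W(x) = 2*x
C = 242/95 (C = -20/19 - 18/(-5) = -20*1/19 - 18*(-⅕) = -20/19 + 18/5 = 242/95 ≈ 2.5474)
C*(W(6) + 8) = 242*(2*6 + 8)/95 = 242*(12 + 8)/95 = (242/95)*20 = 968/19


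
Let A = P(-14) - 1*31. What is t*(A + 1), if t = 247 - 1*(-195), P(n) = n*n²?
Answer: -1226108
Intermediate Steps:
P(n) = n³
A = -2775 (A = (-14)³ - 1*31 = -2744 - 31 = -2775)
t = 442 (t = 247 + 195 = 442)
t*(A + 1) = 442*(-2775 + 1) = 442*(-2774) = -1226108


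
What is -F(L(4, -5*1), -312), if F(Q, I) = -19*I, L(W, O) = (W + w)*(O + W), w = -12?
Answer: -5928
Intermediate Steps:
L(W, O) = (-12 + W)*(O + W) (L(W, O) = (W - 12)*(O + W) = (-12 + W)*(O + W))
-F(L(4, -5*1), -312) = -(-19)*(-312) = -1*5928 = -5928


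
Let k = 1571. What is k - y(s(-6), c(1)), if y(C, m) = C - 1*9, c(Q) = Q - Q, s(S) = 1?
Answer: 1579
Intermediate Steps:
c(Q) = 0
y(C, m) = -9 + C (y(C, m) = C - 9 = -9 + C)
k - y(s(-6), c(1)) = 1571 - (-9 + 1) = 1571 - 1*(-8) = 1571 + 8 = 1579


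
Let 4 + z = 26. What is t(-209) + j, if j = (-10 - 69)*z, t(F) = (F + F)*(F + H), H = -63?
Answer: 111958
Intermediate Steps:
z = 22 (z = -4 + 26 = 22)
t(F) = 2*F*(-63 + F) (t(F) = (F + F)*(F - 63) = (2*F)*(-63 + F) = 2*F*(-63 + F))
j = -1738 (j = (-10 - 69)*22 = -79*22 = -1738)
t(-209) + j = 2*(-209)*(-63 - 209) - 1738 = 2*(-209)*(-272) - 1738 = 113696 - 1738 = 111958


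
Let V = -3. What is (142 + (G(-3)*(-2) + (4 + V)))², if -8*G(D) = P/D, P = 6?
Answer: 81225/4 ≈ 20306.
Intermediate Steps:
G(D) = -3/(4*D)
(142 + (G(-3)*(-2) + (4 + V)))² = (142 + (-¾/(-3)*(-2) + (4 - 3)))² = (142 + (-¾*(-⅓)*(-2) + 1))² = (142 + ((¼)*(-2) + 1))² = (142 + (-½ + 1))² = (142 + ½)² = (285/2)² = 81225/4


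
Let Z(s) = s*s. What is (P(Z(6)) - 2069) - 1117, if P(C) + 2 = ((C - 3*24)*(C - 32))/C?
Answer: -3192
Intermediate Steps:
Z(s) = s**2
P(C) = -2 + (-72 + C)*(-32 + C)/C (P(C) = -2 + ((C - 3*24)*(C - 32))/C = -2 + ((C - 72)*(-32 + C))/C = -2 + ((-72 + C)*(-32 + C))/C = -2 + (-72 + C)*(-32 + C)/C)
(P(Z(6)) - 2069) - 1117 = ((-106 + 6**2 + 2304/(6**2)) - 2069) - 1117 = ((-106 + 36 + 2304/36) - 2069) - 1117 = ((-106 + 36 + 2304*(1/36)) - 2069) - 1117 = ((-106 + 36 + 64) - 2069) - 1117 = (-6 - 2069) - 1117 = -2075 - 1117 = -3192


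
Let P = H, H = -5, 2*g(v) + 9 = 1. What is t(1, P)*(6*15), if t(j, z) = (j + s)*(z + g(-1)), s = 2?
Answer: -2430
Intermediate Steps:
g(v) = -4 (g(v) = -9/2 + (1/2)*1 = -9/2 + 1/2 = -4)
P = -5
t(j, z) = (-4 + z)*(2 + j) (t(j, z) = (j + 2)*(z - 4) = (2 + j)*(-4 + z) = (-4 + z)*(2 + j))
t(1, P)*(6*15) = (-8 - 4*1 + 2*(-5) + 1*(-5))*(6*15) = (-8 - 4 - 10 - 5)*90 = -27*90 = -2430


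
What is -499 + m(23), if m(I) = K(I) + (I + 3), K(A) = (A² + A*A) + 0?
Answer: 585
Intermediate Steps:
K(A) = 2*A² (K(A) = (A² + A²) + 0 = 2*A² + 0 = 2*A²)
m(I) = 3 + I + 2*I² (m(I) = 2*I² + (I + 3) = 2*I² + (3 + I) = 3 + I + 2*I²)
-499 + m(23) = -499 + (3 + 23 + 2*23²) = -499 + (3 + 23 + 2*529) = -499 + (3 + 23 + 1058) = -499 + 1084 = 585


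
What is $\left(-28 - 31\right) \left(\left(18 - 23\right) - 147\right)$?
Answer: $8968$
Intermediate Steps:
$\left(-28 - 31\right) \left(\left(18 - 23\right) - 147\right) = - 59 \left(-5 - 147\right) = \left(-59\right) \left(-152\right) = 8968$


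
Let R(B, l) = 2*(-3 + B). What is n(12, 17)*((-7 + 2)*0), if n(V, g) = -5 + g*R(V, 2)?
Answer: 0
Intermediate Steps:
R(B, l) = -6 + 2*B
n(V, g) = -5 + g*(-6 + 2*V)
n(12, 17)*((-7 + 2)*0) = (-5 + 2*17*(-3 + 12))*((-7 + 2)*0) = (-5 + 2*17*9)*(-5*0) = (-5 + 306)*0 = 301*0 = 0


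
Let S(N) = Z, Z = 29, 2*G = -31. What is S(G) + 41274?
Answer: 41303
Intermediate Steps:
G = -31/2 (G = (½)*(-31) = -31/2 ≈ -15.500)
S(N) = 29
S(G) + 41274 = 29 + 41274 = 41303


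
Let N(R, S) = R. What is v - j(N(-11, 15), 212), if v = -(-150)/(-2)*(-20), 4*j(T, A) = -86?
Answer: 3043/2 ≈ 1521.5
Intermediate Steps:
j(T, A) = -43/2 (j(T, A) = (¼)*(-86) = -43/2)
v = 1500 (v = -(-150)*(-1)/2*(-20) = -30*5/2*(-20) = -75*(-20) = 1500)
v - j(N(-11, 15), 212) = 1500 - 1*(-43/2) = 1500 + 43/2 = 3043/2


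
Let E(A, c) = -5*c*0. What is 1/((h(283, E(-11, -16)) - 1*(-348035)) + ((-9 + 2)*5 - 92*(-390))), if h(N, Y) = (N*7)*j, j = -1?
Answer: 1/381899 ≈ 2.6185e-6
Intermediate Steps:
E(A, c) = 0
h(N, Y) = -7*N (h(N, Y) = (N*7)*(-1) = (7*N)*(-1) = -7*N)
1/((h(283, E(-11, -16)) - 1*(-348035)) + ((-9 + 2)*5 - 92*(-390))) = 1/((-7*283 - 1*(-348035)) + ((-9 + 2)*5 - 92*(-390))) = 1/((-1981 + 348035) + (-7*5 + 35880)) = 1/(346054 + (-35 + 35880)) = 1/(346054 + 35845) = 1/381899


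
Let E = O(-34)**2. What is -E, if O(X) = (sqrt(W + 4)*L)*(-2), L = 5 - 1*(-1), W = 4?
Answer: -1152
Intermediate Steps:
L = 6 (L = 5 + 1 = 6)
O(X) = -24*sqrt(2) (O(X) = (sqrt(4 + 4)*6)*(-2) = (sqrt(8)*6)*(-2) = ((2*sqrt(2))*6)*(-2) = (12*sqrt(2))*(-2) = -24*sqrt(2))
E = 1152 (E = (-24*sqrt(2))**2 = 1152)
-E = -1*1152 = -1152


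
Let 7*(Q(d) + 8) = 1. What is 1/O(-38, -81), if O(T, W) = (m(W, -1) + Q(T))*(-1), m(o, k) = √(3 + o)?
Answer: 385/6847 + 49*I*√78/6847 ≈ 0.056229 + 0.063204*I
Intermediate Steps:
Q(d) = -55/7 (Q(d) = -8 + (⅐)*1 = -8 + ⅐ = -55/7)
O(T, W) = 55/7 - √(3 + W) (O(T, W) = (√(3 + W) - 55/7)*(-1) = (-55/7 + √(3 + W))*(-1) = 55/7 - √(3 + W))
1/O(-38, -81) = 1/(55/7 - √(3 - 81)) = 1/(55/7 - √(-78)) = 1/(55/7 - I*√78)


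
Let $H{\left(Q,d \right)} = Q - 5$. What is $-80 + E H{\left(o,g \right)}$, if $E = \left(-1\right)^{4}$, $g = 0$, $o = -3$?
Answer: $-88$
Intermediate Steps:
$H{\left(Q,d \right)} = -5 + Q$ ($H{\left(Q,d \right)} = Q - 5 = -5 + Q$)
$E = 1$
$-80 + E H{\left(o,g \right)} = -80 + 1 \left(-5 - 3\right) = -80 + 1 \left(-8\right) = -80 - 8 = -88$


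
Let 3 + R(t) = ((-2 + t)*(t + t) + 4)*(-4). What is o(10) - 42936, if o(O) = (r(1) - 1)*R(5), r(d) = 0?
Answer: -42797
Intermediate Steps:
R(t) = -19 - 8*t*(-2 + t) (R(t) = -3 + ((-2 + t)*(t + t) + 4)*(-4) = -3 + ((-2 + t)*(2*t) + 4)*(-4) = -3 + (2*t*(-2 + t) + 4)*(-4) = -3 + (4 + 2*t*(-2 + t))*(-4) = -3 + (-16 - 8*t*(-2 + t)) = -19 - 8*t*(-2 + t))
o(O) = 139 (o(O) = (0 - 1)*(-19 - 8*5² + 16*5) = -(-19 - 8*25 + 80) = -(-19 - 200 + 80) = -1*(-139) = 139)
o(10) - 42936 = 139 - 42936 = -42797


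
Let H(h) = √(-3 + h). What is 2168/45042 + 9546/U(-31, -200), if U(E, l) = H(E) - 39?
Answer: 2*(-107471595*I + 542*√34)/(22521*(√34 + 39*I)) ≈ -239.37 - 35.796*I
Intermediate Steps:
U(E, l) = -39 + √(-3 + E) (U(E, l) = √(-3 + E) - 39 = -39 + √(-3 + E))
2168/45042 + 9546/U(-31, -200) = 2168/45042 + 9546/(-39 + √(-3 - 31)) = 2168*(1/45042) + 9546/(-39 + √(-34)) = 1084/22521 + 9546/(-39 + I*√34)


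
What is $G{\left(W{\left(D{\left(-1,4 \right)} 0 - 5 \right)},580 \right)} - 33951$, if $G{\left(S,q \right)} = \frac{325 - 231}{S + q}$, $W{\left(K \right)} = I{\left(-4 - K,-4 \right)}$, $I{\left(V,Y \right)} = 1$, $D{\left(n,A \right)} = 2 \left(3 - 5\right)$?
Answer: $- \frac{19725437}{581} \approx -33951.0$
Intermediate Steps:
$D{\left(n,A \right)} = -4$ ($D{\left(n,A \right)} = 2 \left(-2\right) = -4$)
$W{\left(K \right)} = 1$
$G{\left(S,q \right)} = \frac{94}{S + q}$
$G{\left(W{\left(D{\left(-1,4 \right)} 0 - 5 \right)},580 \right)} - 33951 = \frac{94}{1 + 580} - 33951 = \frac{94}{581} - 33951 = - \frac{19725437}{581}$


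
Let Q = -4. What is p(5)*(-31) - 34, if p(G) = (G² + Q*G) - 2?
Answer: -127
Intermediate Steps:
p(G) = -2 + G² - 4*G (p(G) = (G² - 4*G) - 2 = -2 + G² - 4*G)
p(5)*(-31) - 34 = (-2 + 5² - 4*5)*(-31) - 34 = (-2 + 25 - 20)*(-31) - 34 = 3*(-31) - 34 = -93 - 34 = -127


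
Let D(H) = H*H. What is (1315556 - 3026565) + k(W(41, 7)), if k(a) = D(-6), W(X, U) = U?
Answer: -1710973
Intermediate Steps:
D(H) = H²
k(a) = 36 (k(a) = (-6)² = 36)
(1315556 - 3026565) + k(W(41, 7)) = (1315556 - 3026565) + 36 = -1711009 + 36 = -1710973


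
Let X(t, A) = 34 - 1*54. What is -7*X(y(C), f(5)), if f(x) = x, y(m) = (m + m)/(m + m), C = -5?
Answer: 140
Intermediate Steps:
y(m) = 1 (y(m) = (2*m)/((2*m)) = (2*m)*(1/(2*m)) = 1)
X(t, A) = -20 (X(t, A) = 34 - 54 = -20)
-7*X(y(C), f(5)) = -7*(-20) = 140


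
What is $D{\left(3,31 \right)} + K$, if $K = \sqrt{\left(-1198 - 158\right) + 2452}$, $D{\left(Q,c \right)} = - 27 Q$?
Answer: $-81 + 2 \sqrt{274} \approx -47.894$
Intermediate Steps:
$K = 2 \sqrt{274}$ ($K = \sqrt{-1356 + 2452} = \sqrt{1096} = 2 \sqrt{274} \approx 33.106$)
$D{\left(3,31 \right)} + K = \left(-27\right) 3 + 2 \sqrt{274} = -81 + 2 \sqrt{274}$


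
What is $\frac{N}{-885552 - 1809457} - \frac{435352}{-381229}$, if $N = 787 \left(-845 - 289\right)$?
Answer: $\frac{1513508429050}{1027415586061} \approx 1.4731$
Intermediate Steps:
$N = -892458$ ($N = 787 \left(-1134\right) = -892458$)
$\frac{N}{-885552 - 1809457} - \frac{435352}{-381229} = - \frac{892458}{-885552 - 1809457} - \frac{435352}{-381229} = - \frac{892458}{-885552 - 1809457} - - \frac{435352}{381229} = - \frac{892458}{-2695009} + \frac{435352}{381229} = \left(-892458\right) \left(- \frac{1}{2695009}\right) + \frac{435352}{381229} = \frac{892458}{2695009} + \frac{435352}{381229} = \frac{1513508429050}{1027415586061}$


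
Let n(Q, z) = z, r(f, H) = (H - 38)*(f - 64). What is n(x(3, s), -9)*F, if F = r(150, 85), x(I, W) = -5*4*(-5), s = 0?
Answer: -36378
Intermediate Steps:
x(I, W) = 100 (x(I, W) = -20*(-5) = 100)
r(f, H) = (-64 + f)*(-38 + H) (r(f, H) = (-38 + H)*(-64 + f) = (-64 + f)*(-38 + H))
F = 4042 (F = 2432 - 64*85 - 38*150 + 85*150 = 2432 - 5440 - 5700 + 12750 = 4042)
n(x(3, s), -9)*F = -9*4042 = -36378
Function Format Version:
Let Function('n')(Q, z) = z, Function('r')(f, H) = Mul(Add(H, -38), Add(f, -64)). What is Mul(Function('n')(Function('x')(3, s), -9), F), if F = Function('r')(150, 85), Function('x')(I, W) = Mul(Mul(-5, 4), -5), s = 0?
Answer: -36378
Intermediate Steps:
Function('x')(I, W) = 100 (Function('x')(I, W) = Mul(-20, -5) = 100)
Function('r')(f, H) = Mul(Add(-64, f), Add(-38, H)) (Function('r')(f, H) = Mul(Add(-38, H), Add(-64, f)) = Mul(Add(-64, f), Add(-38, H)))
F = 4042 (F = Add(2432, Mul(-64, 85), Mul(-38, 150), Mul(85, 150)) = Add(2432, -5440, -5700, 12750) = 4042)
Mul(Function('n')(Function('x')(3, s), -9), F) = Mul(-9, 4042) = -36378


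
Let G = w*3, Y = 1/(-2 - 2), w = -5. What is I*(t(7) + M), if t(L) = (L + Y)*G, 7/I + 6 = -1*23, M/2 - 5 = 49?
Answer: -189/116 ≈ -1.6293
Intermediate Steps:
M = 108 (M = 10 + 2*49 = 10 + 98 = 108)
I = -7/29 (I = 7/(-6 - 1*23) = 7/(-6 - 23) = 7/(-29) = 7*(-1/29) = -7/29 ≈ -0.24138)
Y = -¼ (Y = 1/(-4) = -¼ ≈ -0.25000)
G = -15 (G = -5*3 = -15)
t(L) = 15/4 - 15*L (t(L) = (L - ¼)*(-15) = (-¼ + L)*(-15) = 15/4 - 15*L)
I*(t(7) + M) = -7*((15/4 - 15*7) + 108)/29 = -7*((15/4 - 105) + 108)/29 = -7*(-405/4 + 108)/29 = -7/29*27/4 = -189/116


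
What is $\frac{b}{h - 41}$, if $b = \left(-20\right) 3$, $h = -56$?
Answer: $\frac{60}{97} \approx 0.61856$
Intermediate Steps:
$b = -60$
$\frac{b}{h - 41} = \frac{1}{-56 - 41} \left(-60\right) = \frac{1}{-97} \left(-60\right) = \left(- \frac{1}{97}\right) \left(-60\right) = \frac{60}{97}$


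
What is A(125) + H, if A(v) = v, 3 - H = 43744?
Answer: -43616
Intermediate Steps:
H = -43741 (H = 3 - 1*43744 = 3 - 43744 = -43741)
A(125) + H = 125 - 43741 = -43616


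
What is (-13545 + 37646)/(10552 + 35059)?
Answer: 24101/45611 ≈ 0.52840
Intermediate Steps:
(-13545 + 37646)/(10552 + 35059) = 24101/45611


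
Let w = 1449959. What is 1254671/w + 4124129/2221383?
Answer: 8766922790704/3220914273297 ≈ 2.7219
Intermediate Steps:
1254671/w + 4124129/2221383 = 1254671/1449959 + 4124129/2221383 = 8766922790704/3220914273297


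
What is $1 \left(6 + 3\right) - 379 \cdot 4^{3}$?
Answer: $-24247$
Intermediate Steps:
$1 \left(6 + 3\right) - 379 \cdot 4^{3} = 1 \cdot 9 - 24256 = 9 - 24256 = -24247$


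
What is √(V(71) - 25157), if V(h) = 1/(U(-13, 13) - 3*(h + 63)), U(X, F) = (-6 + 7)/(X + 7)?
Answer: I*√146478382811/2413 ≈ 158.61*I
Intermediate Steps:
U(X, F) = 1/(7 + X)
V(h) = 1/(-1135/6 - 3*h) (V(h) = 1/(1/(7 - 13) - 3*(h + 63)) = 1/(1/(-6) - 3*(63 + h)) = 1/(-⅙ + (-189 - 3*h)) = 1/(-1135/6 - 3*h))
√(V(71) - 25157) = √(-6/(1135 + 18*71) - 25157) = √(-6/(1135 + 1278) - 25157) = √(-6/2413 - 25157) = √(-60703847/2413) = I*√146478382811/2413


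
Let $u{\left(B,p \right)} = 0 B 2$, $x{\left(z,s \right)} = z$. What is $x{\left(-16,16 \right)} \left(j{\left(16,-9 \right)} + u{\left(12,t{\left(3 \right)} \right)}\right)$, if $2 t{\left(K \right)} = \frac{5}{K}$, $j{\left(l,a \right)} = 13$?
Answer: $-208$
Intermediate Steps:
$t{\left(K \right)} = \frac{5}{2 K}$ ($t{\left(K \right)} = \frac{5 \frac{1}{K}}{2} = \frac{5}{2 K}$)
$u{\left(B,p \right)} = 0$ ($u{\left(B,p \right)} = 0 \cdot 2 = 0$)
$x{\left(-16,16 \right)} \left(j{\left(16,-9 \right)} + u{\left(12,t{\left(3 \right)} \right)}\right) = - 16 \left(13 + 0\right) = \left(-16\right) 13 = -208$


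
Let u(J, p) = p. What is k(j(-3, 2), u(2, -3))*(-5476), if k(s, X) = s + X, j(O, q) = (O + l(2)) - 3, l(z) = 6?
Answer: 16428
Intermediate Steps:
j(O, q) = 3 + O (j(O, q) = (O + 6) - 3 = (6 + O) - 3 = 3 + O)
k(s, X) = X + s
k(j(-3, 2), u(2, -3))*(-5476) = (-3 + (3 - 3))*(-5476) = (-3 + 0)*(-5476) = -3*(-5476) = 16428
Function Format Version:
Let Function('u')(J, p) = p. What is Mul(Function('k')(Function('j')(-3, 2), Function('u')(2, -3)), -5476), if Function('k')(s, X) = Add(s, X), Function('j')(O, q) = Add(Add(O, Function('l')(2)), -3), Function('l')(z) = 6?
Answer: 16428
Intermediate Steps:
Function('j')(O, q) = Add(3, O) (Function('j')(O, q) = Add(Add(O, 6), -3) = Add(Add(6, O), -3) = Add(3, O))
Function('k')(s, X) = Add(X, s)
Mul(Function('k')(Function('j')(-3, 2), Function('u')(2, -3)), -5476) = Mul(Add(-3, Add(3, -3)), -5476) = Mul(Add(-3, 0), -5476) = Mul(-3, -5476) = 16428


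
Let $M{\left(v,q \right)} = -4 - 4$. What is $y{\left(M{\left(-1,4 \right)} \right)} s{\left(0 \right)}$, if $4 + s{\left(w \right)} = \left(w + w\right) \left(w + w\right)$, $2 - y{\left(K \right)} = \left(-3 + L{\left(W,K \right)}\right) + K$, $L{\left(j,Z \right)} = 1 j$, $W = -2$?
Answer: $-60$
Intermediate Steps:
$M{\left(v,q \right)} = -8$
$L{\left(j,Z \right)} = j$
$y{\left(K \right)} = 7 - K$ ($y{\left(K \right)} = 2 - \left(\left(-3 - 2\right) + K\right) = 2 - \left(-5 + K\right) = 7 - K$)
$s{\left(w \right)} = -4 + 4 w^{2}$ ($s{\left(w \right)} = -4 + \left(w + w\right) \left(w + w\right) = -4 + 2 w 2 w = -4 + 4 w^{2}$)
$y{\left(M{\left(-1,4 \right)} \right)} s{\left(0 \right)} = \left(7 - -8\right) \left(-4 + 4 \cdot 0^{2}\right) = \left(7 + 8\right) \left(-4 + 4 \cdot 0\right) = 15 \left(-4 + 0\right) = 15 \left(-4\right) = -60$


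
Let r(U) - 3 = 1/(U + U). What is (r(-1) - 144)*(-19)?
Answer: 5377/2 ≈ 2688.5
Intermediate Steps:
r(U) = 3 + 1/(2*U) (r(U) = 3 + 1/(U + U) = 3 + 1/(2*U))
(r(-1) - 144)*(-19) = ((3 + (½)/(-1)) - 144)*(-19) = ((3 + (½)*(-1)) - 144)*(-19) = ((3 - ½) - 144)*(-19) = (5/2 - 144)*(-19) = -283/2*(-19) = 5377/2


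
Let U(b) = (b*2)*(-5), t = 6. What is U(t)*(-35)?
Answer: 2100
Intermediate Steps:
U(b) = -10*b (U(b) = (2*b)*(-5) = -10*b)
U(t)*(-35) = -10*6*(-35) = -60*(-35) = 2100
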